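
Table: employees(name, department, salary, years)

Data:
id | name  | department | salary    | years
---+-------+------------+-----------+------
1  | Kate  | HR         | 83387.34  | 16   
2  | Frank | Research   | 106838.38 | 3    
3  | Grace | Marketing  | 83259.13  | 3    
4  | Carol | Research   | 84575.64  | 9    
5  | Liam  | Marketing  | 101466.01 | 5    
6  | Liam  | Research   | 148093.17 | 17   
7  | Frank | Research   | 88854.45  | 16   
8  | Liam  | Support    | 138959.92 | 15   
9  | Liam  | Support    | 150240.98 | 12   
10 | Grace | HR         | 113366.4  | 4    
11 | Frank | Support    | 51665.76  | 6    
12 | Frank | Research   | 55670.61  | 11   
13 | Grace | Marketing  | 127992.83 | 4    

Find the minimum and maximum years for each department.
SELECT department, MIN(years), MAX(years)
FROM employees
GROUP BY department

Result:
  HR: min=4, max=16
  Marketing: min=3, max=5
  Research: min=3, max=17
  Support: min=6, max=15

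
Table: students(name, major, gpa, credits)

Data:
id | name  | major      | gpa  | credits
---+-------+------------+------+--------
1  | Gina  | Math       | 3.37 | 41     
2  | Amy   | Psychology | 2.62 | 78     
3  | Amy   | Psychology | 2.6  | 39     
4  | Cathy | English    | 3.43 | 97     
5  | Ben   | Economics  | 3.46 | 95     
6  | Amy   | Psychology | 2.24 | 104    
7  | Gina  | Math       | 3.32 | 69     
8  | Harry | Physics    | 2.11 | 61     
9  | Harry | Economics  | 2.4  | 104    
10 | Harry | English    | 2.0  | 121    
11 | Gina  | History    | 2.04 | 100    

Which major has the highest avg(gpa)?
SELECT major, AVG(gpa) as val
FROM students
GROUP BY major
ORDER BY val DESC
LIMIT 1

Result: Math with avg(gpa) = 3.35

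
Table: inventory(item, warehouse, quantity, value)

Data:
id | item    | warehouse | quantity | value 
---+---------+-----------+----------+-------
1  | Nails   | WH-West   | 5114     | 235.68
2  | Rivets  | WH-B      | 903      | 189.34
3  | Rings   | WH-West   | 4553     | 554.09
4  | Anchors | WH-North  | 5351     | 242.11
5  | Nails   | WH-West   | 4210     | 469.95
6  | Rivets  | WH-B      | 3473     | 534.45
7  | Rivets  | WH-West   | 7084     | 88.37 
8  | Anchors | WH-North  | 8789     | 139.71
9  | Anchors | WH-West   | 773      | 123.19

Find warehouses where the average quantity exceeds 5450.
SELECT warehouse, AVG(quantity)
FROM inventory
GROUP BY warehouse
HAVING AVG(quantity) > 5450

Result:
  WH-North: avg=7070.00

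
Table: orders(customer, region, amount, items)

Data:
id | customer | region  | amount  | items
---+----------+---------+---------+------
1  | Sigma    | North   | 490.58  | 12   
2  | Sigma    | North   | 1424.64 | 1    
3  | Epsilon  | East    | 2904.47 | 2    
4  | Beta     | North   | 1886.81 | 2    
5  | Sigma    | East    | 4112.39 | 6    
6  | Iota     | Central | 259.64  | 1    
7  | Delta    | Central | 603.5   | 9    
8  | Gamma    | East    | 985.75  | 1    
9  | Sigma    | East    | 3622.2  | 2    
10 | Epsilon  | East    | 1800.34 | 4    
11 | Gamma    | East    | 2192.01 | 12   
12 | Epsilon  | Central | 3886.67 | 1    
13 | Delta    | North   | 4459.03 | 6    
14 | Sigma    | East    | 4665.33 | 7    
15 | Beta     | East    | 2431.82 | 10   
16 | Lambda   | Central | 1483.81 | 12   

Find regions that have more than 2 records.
SELECT region, COUNT(*) as cnt
FROM orders
GROUP BY region
HAVING COUNT(*) > 2

Result:
  Central: 4
  East: 8
  North: 4

Note: HAVING filters groups after aggregation, WHERE filters rows before.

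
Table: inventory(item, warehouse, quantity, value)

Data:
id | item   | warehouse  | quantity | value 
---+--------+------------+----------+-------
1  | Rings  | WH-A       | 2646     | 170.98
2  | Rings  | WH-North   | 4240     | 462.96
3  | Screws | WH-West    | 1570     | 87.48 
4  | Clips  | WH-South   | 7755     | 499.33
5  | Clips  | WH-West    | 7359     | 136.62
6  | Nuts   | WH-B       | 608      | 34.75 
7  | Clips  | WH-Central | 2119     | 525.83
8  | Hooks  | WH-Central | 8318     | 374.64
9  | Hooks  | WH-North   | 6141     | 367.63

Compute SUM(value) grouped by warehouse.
SELECT warehouse, SUM(value) as result
FROM inventory
GROUP BY warehouse

Result:
  WH-A: 170.98
  WH-B: 34.75
  WH-Central: 900.47
  WH-North: 830.59
  WH-South: 499.33
  WH-West: 224.10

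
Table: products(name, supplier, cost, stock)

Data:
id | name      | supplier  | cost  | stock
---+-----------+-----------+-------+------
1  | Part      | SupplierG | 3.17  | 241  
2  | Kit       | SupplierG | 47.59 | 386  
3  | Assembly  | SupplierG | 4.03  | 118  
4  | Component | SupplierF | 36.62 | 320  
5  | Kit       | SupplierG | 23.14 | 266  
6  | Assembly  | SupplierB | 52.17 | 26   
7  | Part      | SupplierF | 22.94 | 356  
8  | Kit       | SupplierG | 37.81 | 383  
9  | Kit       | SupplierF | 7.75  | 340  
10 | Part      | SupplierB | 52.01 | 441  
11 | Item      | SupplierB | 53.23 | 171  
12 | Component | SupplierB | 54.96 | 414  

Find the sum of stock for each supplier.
SELECT supplier, SUM(stock) as result
FROM products
GROUP BY supplier

Result:
  SupplierB: 1052
  SupplierF: 1016
  SupplierG: 1394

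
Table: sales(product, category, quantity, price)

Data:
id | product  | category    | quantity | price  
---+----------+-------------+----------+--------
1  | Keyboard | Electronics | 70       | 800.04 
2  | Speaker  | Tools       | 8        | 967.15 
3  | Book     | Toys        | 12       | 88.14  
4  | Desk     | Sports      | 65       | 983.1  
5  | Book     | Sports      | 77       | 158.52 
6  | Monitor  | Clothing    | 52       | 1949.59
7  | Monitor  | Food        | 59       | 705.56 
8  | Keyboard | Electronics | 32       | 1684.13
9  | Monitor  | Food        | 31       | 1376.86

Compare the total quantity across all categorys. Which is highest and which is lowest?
SELECT category, SUM(quantity)
FROM sales
GROUP BY category
ORDER BY SUM(quantity)

All groups:
  Tools: 8
  Toys: 12
  Clothing: 52
  Food: 90
  Electronics: 102
  Sports: 142

Highest: Sports (142)
Lowest: Tools (8)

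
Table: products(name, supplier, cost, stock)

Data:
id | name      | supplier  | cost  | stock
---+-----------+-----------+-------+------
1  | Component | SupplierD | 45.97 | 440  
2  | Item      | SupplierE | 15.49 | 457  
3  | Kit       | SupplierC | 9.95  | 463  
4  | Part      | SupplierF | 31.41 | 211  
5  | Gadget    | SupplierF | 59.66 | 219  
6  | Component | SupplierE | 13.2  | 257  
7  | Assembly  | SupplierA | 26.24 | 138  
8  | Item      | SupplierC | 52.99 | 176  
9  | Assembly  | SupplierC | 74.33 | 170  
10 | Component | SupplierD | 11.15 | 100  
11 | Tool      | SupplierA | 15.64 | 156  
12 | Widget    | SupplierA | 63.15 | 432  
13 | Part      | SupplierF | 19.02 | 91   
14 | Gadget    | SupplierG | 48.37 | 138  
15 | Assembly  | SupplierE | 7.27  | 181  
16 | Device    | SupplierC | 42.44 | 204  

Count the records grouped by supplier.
SELECT supplier, COUNT(*) as count
FROM products
GROUP BY supplier

Result:
  SupplierA: 3
  SupplierC: 4
  SupplierD: 2
  SupplierE: 3
  SupplierF: 3
  SupplierG: 1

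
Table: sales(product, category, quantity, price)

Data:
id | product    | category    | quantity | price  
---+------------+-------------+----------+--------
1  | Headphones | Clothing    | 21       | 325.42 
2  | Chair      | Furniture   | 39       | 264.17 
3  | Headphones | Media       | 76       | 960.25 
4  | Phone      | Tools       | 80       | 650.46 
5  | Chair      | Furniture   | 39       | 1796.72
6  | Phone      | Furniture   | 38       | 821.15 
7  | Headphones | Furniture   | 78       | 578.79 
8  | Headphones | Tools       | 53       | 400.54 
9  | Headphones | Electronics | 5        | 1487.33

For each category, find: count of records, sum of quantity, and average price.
SELECT category,
       COUNT(*) as cnt,
       SUM(quantity) as total_quantity,
       AVG(price) as avg_price
FROM sales
GROUP BY category

Result:
  Clothing: 1 records, 21 total quantity, 325.42 avg price
  Electronics: 1 records, 5 total quantity, 1487.33 avg price
  Furniture: 4 records, 194 total quantity, 865.21 avg price
  Media: 1 records, 76 total quantity, 960.25 avg price
  Tools: 2 records, 133 total quantity, 525.50 avg price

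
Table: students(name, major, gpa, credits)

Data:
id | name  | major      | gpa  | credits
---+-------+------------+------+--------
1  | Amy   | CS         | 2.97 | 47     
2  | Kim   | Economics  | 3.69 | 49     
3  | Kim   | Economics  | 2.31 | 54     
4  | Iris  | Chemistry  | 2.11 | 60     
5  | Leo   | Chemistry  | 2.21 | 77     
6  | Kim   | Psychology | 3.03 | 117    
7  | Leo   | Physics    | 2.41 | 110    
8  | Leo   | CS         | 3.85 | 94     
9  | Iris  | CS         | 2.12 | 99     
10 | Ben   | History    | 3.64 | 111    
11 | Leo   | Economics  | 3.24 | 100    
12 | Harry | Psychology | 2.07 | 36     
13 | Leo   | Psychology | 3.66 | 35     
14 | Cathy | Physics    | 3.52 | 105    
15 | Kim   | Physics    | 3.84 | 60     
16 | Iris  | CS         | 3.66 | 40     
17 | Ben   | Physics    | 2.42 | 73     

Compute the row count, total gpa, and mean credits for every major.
SELECT major,
       COUNT(*) as cnt,
       SUM(gpa) as total_gpa,
       AVG(credits) as avg_credits
FROM students
GROUP BY major

Result:
  CS: 4 records, 12.60 total gpa, 70.00 avg credits
  Chemistry: 2 records, 4.32 total gpa, 68.50 avg credits
  Economics: 3 records, 9.24 total gpa, 67.67 avg credits
  History: 1 records, 3.64 total gpa, 111.00 avg credits
  Physics: 4 records, 12.19 total gpa, 87.00 avg credits
  Psychology: 3 records, 8.76 total gpa, 62.67 avg credits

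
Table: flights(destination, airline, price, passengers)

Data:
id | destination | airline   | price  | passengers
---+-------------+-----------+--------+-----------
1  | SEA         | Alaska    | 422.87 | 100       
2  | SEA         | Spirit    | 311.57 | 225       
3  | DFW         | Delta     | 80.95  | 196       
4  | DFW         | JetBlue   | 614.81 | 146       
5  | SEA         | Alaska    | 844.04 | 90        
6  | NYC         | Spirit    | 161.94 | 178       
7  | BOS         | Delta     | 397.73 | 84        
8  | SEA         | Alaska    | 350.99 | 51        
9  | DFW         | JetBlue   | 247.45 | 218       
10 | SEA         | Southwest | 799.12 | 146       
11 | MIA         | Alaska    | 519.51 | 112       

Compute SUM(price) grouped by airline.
SELECT airline, SUM(price) as result
FROM flights
GROUP BY airline

Result:
  Alaska: 2137.41
  Delta: 478.68
  JetBlue: 862.26
  Southwest: 799.12
  Spirit: 473.51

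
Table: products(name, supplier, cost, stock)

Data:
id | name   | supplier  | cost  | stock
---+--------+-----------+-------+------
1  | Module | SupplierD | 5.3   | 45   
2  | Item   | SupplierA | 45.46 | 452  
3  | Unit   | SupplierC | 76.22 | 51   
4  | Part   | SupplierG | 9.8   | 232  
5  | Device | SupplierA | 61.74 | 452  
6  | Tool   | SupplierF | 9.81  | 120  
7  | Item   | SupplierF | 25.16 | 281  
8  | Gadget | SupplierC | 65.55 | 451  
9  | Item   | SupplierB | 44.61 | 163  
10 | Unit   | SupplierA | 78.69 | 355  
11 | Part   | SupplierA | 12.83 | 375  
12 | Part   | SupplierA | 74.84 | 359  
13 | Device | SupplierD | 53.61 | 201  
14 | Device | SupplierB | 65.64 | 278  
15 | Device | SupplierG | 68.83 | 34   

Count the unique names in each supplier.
SELECT supplier, COUNT(DISTINCT name)
FROM products
GROUP BY supplier

Result:
  SupplierA: 4 distinct
  SupplierB: 2 distinct
  SupplierC: 2 distinct
  SupplierD: 2 distinct
  SupplierF: 2 distinct
  SupplierG: 2 distinct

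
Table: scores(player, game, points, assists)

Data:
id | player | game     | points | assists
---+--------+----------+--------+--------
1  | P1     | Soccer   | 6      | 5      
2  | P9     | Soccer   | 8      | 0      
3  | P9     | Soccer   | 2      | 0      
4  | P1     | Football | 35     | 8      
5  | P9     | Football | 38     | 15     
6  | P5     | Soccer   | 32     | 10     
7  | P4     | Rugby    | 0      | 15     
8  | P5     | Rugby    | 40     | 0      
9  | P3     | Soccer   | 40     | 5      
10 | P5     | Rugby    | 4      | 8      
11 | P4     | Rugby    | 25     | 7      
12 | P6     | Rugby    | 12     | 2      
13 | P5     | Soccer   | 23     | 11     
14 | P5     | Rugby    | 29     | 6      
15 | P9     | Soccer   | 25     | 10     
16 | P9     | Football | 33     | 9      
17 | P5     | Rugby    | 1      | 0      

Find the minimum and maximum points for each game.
SELECT game, MIN(points), MAX(points)
FROM scores
GROUP BY game

Result:
  Football: min=33, max=38
  Rugby: min=0, max=40
  Soccer: min=2, max=40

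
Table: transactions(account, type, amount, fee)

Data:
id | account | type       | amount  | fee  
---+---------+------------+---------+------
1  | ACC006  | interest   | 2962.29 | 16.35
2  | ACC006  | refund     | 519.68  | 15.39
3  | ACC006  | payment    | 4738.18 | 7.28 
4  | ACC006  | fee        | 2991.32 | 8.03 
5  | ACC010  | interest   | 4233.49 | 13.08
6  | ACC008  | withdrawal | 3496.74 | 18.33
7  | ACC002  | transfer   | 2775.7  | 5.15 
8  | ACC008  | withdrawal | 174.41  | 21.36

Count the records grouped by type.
SELECT type, COUNT(*) as count
FROM transactions
GROUP BY type

Result:
  fee: 1
  interest: 2
  payment: 1
  refund: 1
  transfer: 1
  withdrawal: 2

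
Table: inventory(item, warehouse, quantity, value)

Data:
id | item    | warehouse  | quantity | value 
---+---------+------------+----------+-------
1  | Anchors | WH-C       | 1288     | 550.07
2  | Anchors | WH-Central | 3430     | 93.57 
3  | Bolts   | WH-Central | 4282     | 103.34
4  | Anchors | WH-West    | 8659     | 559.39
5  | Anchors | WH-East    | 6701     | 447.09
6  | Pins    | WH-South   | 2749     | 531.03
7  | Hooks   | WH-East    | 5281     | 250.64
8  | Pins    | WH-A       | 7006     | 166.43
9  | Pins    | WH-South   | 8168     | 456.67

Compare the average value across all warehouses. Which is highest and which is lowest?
SELECT warehouse, AVG(value)
FROM inventory
GROUP BY warehouse
ORDER BY AVG(value)

All groups:
  WH-Central: 98.46
  WH-A: 166.43
  WH-East: 348.87
  WH-South: 493.85
  WH-C: 550.07
  WH-West: 559.39

Highest: WH-West (559.39)
Lowest: WH-Central (98.46)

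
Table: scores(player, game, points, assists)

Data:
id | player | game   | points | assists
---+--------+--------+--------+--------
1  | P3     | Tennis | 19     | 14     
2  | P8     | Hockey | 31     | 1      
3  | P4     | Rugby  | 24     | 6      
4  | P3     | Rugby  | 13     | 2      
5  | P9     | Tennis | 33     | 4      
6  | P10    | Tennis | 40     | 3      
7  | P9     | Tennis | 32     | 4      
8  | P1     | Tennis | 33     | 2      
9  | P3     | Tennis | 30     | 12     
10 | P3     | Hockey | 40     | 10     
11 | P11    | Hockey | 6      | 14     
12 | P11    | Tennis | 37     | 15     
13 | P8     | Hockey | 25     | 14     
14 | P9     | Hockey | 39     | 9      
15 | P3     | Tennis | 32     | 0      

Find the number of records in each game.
SELECT game, COUNT(*) as count
FROM scores
GROUP BY game

Result:
  Hockey: 5
  Rugby: 2
  Tennis: 8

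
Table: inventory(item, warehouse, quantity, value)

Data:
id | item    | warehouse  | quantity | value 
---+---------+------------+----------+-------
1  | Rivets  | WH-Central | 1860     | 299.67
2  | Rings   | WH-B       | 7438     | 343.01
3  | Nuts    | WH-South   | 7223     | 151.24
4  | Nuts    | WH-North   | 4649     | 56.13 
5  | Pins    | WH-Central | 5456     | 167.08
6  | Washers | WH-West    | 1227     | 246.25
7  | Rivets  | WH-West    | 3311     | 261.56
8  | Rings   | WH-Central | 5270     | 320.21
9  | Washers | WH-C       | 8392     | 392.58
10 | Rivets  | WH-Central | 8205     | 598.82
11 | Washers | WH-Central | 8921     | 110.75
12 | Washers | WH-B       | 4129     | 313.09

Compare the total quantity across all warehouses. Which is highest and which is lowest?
SELECT warehouse, SUM(quantity)
FROM inventory
GROUP BY warehouse
ORDER BY SUM(quantity)

All groups:
  WH-West: 4538
  WH-North: 4649
  WH-South: 7223
  WH-C: 8392
  WH-B: 11567
  WH-Central: 29712

Highest: WH-Central (29712)
Lowest: WH-West (4538)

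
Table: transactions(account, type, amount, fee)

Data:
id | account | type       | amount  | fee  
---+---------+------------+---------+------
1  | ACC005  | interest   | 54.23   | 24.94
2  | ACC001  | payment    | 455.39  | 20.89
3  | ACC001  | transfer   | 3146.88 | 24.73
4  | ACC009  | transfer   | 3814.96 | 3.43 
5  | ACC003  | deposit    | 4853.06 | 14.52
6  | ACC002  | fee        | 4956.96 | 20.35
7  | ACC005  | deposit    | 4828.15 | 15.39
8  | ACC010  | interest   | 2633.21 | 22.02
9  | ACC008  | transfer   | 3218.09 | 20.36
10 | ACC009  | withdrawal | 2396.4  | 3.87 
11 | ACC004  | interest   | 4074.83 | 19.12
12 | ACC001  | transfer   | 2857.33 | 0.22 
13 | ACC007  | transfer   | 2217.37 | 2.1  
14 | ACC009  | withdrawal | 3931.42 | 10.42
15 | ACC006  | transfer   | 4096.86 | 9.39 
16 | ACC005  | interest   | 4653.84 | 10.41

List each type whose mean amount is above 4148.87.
SELECT type, AVG(amount)
FROM transactions
GROUP BY type
HAVING AVG(amount) > 4148.87

Result:
  deposit: avg=4840.61
  fee: avg=4956.96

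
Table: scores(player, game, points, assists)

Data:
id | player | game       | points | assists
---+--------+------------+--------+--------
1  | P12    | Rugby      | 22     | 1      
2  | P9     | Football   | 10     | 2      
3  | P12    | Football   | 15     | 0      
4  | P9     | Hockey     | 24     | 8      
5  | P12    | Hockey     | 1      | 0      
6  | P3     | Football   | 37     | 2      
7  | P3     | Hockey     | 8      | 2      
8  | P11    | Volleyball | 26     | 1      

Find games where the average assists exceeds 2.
SELECT game, AVG(assists)
FROM scores
GROUP BY game
HAVING AVG(assists) > 2

Result:
  Hockey: avg=3.33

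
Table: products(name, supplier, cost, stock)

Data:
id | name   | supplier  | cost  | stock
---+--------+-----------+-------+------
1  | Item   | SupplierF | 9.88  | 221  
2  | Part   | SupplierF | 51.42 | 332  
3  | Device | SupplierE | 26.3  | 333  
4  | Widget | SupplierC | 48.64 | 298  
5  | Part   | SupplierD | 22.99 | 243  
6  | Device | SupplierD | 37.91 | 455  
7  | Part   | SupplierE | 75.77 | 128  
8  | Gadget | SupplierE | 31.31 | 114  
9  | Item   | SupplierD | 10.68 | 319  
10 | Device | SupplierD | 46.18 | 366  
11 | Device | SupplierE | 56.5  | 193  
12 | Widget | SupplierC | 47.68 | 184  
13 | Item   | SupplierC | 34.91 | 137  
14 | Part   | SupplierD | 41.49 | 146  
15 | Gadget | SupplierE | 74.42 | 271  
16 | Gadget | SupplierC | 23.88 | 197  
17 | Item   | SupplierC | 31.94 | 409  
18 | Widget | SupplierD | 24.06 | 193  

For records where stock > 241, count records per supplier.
SELECT supplier, COUNT(*)
FROM products
WHERE stock > 241
GROUP BY supplier

Note: WHERE filters rows before grouping.

Result:
  SupplierC: 2
  SupplierD: 4
  SupplierE: 2
  SupplierF: 1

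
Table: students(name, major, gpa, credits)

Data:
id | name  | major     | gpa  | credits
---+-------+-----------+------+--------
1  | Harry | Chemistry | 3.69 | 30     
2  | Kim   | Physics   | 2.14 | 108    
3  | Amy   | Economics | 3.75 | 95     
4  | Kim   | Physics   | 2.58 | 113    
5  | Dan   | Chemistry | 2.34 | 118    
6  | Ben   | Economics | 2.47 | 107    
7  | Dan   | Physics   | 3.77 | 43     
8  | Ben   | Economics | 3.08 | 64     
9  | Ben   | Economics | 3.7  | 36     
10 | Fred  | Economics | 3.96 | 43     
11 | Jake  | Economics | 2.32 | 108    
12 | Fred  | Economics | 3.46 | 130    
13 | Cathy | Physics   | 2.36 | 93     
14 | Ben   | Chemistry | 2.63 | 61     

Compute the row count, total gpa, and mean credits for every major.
SELECT major,
       COUNT(*) as cnt,
       SUM(gpa) as total_gpa,
       AVG(credits) as avg_credits
FROM students
GROUP BY major

Result:
  Chemistry: 3 records, 8.66 total gpa, 69.67 avg credits
  Economics: 7 records, 22.74 total gpa, 83.29 avg credits
  Physics: 4 records, 10.85 total gpa, 89.25 avg credits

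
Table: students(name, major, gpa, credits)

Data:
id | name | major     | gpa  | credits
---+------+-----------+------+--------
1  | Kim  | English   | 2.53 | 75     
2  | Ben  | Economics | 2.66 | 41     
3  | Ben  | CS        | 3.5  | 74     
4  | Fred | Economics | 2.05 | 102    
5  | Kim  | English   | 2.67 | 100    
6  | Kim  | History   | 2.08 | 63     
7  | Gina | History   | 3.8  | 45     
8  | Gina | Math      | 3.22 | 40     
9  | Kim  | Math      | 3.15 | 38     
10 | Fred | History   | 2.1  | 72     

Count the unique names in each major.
SELECT major, COUNT(DISTINCT name)
FROM students
GROUP BY major

Result:
  CS: 1 distinct
  Economics: 2 distinct
  English: 1 distinct
  History: 3 distinct
  Math: 2 distinct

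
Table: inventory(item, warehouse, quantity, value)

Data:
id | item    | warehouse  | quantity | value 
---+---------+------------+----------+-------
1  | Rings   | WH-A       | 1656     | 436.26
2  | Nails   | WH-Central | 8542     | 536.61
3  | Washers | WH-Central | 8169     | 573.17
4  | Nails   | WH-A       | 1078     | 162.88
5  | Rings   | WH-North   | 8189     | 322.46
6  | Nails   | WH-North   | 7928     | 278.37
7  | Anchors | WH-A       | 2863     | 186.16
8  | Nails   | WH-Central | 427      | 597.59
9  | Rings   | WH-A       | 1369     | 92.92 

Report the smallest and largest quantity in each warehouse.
SELECT warehouse, MIN(quantity), MAX(quantity)
FROM inventory
GROUP BY warehouse

Result:
  WH-A: min=1078, max=2863
  WH-Central: min=427, max=8542
  WH-North: min=7928, max=8189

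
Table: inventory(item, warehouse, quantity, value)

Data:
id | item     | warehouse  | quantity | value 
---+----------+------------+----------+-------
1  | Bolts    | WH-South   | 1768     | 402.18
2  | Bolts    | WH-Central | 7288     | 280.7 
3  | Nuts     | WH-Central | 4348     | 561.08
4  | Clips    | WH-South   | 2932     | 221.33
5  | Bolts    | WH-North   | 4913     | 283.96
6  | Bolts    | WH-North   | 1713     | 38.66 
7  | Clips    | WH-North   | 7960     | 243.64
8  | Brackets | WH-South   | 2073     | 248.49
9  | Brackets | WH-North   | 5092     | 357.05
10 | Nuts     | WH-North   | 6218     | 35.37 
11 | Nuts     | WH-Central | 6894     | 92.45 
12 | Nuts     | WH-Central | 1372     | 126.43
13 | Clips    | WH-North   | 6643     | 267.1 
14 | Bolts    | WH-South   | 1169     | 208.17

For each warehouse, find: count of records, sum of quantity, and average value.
SELECT warehouse,
       COUNT(*) as cnt,
       SUM(quantity) as total_quantity,
       AVG(value) as avg_value
FROM inventory
GROUP BY warehouse

Result:
  WH-Central: 4 records, 19902 total quantity, 265.17 avg value
  WH-North: 6 records, 32539 total quantity, 204.30 avg value
  WH-South: 4 records, 7942 total quantity, 270.04 avg value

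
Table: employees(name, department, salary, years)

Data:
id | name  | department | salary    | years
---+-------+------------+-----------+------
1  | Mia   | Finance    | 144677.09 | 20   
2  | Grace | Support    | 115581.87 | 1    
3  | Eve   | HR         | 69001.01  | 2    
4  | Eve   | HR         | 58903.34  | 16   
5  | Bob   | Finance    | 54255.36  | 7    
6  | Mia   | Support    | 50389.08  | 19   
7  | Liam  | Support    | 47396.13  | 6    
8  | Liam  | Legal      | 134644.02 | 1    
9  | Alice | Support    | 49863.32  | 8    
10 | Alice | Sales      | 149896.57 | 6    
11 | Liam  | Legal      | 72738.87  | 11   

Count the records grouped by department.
SELECT department, COUNT(*) as count
FROM employees
GROUP BY department

Result:
  Finance: 2
  HR: 2
  Legal: 2
  Sales: 1
  Support: 4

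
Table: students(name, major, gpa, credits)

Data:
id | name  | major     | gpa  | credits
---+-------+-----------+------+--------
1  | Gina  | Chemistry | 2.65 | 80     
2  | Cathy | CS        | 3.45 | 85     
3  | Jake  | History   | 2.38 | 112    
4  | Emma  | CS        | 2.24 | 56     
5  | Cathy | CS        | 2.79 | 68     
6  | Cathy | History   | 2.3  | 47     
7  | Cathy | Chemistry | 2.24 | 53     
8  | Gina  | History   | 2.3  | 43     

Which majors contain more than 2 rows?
SELECT major, COUNT(*) as cnt
FROM students
GROUP BY major
HAVING COUNT(*) > 2

Result:
  CS: 3
  History: 3

Note: HAVING filters groups after aggregation, WHERE filters rows before.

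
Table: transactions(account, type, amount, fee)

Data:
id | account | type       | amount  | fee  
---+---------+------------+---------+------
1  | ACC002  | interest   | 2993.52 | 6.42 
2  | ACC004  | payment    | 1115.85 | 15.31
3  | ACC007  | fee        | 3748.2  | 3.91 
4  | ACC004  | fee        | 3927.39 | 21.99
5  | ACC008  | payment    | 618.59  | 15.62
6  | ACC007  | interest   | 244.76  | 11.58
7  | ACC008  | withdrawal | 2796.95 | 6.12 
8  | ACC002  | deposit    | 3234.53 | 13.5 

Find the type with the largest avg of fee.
SELECT type, AVG(fee) as val
FROM transactions
GROUP BY type
ORDER BY val DESC
LIMIT 1

Result: payment with avg(fee) = 15.47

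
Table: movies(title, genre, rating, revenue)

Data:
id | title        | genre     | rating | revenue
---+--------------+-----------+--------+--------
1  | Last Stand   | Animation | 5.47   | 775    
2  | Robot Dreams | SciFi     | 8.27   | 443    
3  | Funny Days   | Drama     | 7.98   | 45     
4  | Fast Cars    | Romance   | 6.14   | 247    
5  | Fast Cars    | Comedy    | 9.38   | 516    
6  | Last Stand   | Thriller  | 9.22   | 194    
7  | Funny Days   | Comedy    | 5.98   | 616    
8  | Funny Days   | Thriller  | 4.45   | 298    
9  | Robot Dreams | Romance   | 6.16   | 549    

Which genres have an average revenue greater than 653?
SELECT genre, AVG(revenue)
FROM movies
GROUP BY genre
HAVING AVG(revenue) > 653

Result:
  Animation: avg=775.00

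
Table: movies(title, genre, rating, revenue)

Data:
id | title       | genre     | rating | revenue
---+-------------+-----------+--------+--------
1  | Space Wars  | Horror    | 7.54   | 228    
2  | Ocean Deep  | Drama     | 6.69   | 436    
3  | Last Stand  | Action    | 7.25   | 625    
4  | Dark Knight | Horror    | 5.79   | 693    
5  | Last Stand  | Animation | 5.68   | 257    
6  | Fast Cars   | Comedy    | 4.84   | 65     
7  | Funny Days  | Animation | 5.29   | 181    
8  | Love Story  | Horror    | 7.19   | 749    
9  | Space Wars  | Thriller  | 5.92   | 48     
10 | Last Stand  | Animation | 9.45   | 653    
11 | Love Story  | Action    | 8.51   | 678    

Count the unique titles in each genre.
SELECT genre, COUNT(DISTINCT title)
FROM movies
GROUP BY genre

Result:
  Action: 2 distinct
  Animation: 2 distinct
  Comedy: 1 distinct
  Drama: 1 distinct
  Horror: 3 distinct
  Thriller: 1 distinct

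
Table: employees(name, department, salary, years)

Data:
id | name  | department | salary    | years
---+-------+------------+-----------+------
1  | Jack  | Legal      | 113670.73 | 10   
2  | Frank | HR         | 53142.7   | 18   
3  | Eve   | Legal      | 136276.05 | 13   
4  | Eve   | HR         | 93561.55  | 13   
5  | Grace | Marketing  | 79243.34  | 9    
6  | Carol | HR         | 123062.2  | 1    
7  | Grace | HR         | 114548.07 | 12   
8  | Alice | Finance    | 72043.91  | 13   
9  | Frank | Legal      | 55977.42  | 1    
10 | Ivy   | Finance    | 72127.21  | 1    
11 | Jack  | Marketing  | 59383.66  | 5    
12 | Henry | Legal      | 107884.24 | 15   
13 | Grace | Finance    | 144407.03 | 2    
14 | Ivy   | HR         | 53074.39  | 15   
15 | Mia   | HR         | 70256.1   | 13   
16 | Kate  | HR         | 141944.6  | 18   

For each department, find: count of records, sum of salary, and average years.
SELECT department,
       COUNT(*) as cnt,
       SUM(salary) as total_salary,
       AVG(years) as avg_years
FROM employees
GROUP BY department

Result:
  Finance: 3 records, 288578.15 total salary, 5.33 avg years
  HR: 7 records, 649589.61 total salary, 12.86 avg years
  Legal: 4 records, 413808.44 total salary, 9.75 avg years
  Marketing: 2 records, 138627.00 total salary, 7.00 avg years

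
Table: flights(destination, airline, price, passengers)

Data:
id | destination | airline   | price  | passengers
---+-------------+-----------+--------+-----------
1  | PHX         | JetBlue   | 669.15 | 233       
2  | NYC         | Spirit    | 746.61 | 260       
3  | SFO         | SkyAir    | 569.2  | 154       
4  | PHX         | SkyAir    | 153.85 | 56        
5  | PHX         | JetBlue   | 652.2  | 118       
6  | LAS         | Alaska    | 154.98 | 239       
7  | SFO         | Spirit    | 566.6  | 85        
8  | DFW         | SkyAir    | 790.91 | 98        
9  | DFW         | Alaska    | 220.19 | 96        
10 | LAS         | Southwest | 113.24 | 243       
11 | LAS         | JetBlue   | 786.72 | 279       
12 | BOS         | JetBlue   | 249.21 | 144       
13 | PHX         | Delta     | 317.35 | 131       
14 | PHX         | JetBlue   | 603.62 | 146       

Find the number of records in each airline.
SELECT airline, COUNT(*) as count
FROM flights
GROUP BY airline

Result:
  Alaska: 2
  Delta: 1
  JetBlue: 5
  SkyAir: 3
  Southwest: 1
  Spirit: 2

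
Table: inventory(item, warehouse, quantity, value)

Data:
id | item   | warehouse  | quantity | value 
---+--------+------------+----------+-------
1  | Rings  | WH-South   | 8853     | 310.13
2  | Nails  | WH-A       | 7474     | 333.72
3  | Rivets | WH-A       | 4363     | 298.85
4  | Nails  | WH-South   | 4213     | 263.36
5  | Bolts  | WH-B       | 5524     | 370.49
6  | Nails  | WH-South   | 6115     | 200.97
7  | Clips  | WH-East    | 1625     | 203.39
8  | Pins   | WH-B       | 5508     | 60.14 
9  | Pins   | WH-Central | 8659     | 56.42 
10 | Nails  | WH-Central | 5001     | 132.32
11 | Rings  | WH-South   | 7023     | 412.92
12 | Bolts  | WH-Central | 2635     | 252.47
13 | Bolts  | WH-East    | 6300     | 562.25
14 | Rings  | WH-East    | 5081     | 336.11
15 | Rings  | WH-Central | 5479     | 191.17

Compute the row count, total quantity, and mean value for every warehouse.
SELECT warehouse,
       COUNT(*) as cnt,
       SUM(quantity) as total_quantity,
       AVG(value) as avg_value
FROM inventory
GROUP BY warehouse

Result:
  WH-A: 2 records, 11837 total quantity, 316.29 avg value
  WH-B: 2 records, 11032 total quantity, 215.32 avg value
  WH-Central: 4 records, 21774 total quantity, 158.10 avg value
  WH-East: 3 records, 13006 total quantity, 367.25 avg value
  WH-South: 4 records, 26204 total quantity, 296.85 avg value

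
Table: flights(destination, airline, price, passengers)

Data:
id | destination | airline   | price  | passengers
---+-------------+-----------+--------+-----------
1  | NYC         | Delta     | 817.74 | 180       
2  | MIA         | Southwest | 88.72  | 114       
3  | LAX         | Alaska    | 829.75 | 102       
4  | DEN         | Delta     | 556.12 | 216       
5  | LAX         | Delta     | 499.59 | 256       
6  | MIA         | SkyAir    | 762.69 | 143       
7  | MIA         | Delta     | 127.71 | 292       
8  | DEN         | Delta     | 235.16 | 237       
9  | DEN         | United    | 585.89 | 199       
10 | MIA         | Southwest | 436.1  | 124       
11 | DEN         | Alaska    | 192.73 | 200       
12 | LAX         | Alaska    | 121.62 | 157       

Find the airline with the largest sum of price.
SELECT airline, SUM(price) as val
FROM flights
GROUP BY airline
ORDER BY val DESC
LIMIT 1

Result: Delta with sum(price) = 2236.32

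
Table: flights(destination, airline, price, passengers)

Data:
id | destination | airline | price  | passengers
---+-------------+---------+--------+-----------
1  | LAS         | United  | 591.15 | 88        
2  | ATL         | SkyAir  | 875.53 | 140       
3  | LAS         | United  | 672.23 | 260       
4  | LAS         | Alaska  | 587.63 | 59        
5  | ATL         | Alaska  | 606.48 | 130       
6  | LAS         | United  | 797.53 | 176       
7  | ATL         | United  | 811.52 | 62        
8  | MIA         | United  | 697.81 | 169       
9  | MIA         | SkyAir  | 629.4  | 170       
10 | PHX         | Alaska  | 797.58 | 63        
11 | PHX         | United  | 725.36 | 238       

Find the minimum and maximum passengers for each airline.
SELECT airline, MIN(passengers), MAX(passengers)
FROM flights
GROUP BY airline

Result:
  Alaska: min=59, max=130
  SkyAir: min=140, max=170
  United: min=62, max=260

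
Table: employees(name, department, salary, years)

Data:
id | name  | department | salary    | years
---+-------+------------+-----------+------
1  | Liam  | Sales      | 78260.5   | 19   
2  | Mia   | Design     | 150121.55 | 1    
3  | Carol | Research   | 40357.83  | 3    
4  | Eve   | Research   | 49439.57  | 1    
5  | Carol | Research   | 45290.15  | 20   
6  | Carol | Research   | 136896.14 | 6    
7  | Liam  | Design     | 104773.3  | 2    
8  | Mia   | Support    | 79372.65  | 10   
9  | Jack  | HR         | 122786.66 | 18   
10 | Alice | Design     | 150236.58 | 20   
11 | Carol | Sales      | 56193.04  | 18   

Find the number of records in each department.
SELECT department, COUNT(*) as count
FROM employees
GROUP BY department

Result:
  Design: 3
  HR: 1
  Research: 4
  Sales: 2
  Support: 1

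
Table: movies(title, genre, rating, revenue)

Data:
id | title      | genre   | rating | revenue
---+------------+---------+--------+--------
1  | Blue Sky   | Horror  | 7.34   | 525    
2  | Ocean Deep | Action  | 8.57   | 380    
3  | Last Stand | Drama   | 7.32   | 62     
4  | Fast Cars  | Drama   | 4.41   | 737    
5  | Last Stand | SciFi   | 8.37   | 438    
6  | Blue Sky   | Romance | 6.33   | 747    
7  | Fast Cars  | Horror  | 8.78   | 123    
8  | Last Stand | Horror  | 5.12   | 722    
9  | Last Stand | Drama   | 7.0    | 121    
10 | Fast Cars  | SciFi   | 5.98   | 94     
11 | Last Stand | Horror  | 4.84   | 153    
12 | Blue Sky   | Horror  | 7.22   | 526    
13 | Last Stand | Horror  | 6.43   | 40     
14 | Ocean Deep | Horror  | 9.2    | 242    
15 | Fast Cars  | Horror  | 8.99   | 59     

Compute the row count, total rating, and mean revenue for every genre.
SELECT genre,
       COUNT(*) as cnt,
       SUM(rating) as total_rating,
       AVG(revenue) as avg_revenue
FROM movies
GROUP BY genre

Result:
  Action: 1 records, 8.57 total rating, 380.00 avg revenue
  Drama: 3 records, 18.73 total rating, 306.67 avg revenue
  Horror: 8 records, 57.92 total rating, 298.75 avg revenue
  Romance: 1 records, 6.33 total rating, 747.00 avg revenue
  SciFi: 2 records, 14.35 total rating, 266.00 avg revenue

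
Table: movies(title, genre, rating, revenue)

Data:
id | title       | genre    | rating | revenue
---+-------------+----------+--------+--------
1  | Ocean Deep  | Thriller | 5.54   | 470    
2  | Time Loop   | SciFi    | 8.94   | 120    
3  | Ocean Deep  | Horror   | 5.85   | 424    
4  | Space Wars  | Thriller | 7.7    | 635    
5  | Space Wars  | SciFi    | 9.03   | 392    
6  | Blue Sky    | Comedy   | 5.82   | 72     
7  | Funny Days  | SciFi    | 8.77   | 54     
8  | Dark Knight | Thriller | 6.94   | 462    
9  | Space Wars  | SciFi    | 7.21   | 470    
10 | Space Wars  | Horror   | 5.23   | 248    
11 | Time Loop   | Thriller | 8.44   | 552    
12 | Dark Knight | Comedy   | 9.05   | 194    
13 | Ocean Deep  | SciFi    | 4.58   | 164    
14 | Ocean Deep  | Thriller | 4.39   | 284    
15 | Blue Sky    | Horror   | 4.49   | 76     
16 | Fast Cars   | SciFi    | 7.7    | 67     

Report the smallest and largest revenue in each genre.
SELECT genre, MIN(revenue), MAX(revenue)
FROM movies
GROUP BY genre

Result:
  Comedy: min=72, max=194
  Horror: min=76, max=424
  SciFi: min=54, max=470
  Thriller: min=284, max=635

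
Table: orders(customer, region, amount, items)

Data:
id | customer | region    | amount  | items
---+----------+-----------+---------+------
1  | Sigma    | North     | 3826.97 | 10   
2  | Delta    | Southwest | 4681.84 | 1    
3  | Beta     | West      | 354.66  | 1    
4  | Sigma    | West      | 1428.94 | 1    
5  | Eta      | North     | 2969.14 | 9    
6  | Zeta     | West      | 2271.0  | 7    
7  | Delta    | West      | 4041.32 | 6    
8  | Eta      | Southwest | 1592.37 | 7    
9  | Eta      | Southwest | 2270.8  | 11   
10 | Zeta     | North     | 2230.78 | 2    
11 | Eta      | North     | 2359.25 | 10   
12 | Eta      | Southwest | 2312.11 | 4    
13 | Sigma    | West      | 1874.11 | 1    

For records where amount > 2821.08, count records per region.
SELECT region, COUNT(*)
FROM orders
WHERE amount > 2821.08
GROUP BY region

Note: WHERE filters rows before grouping.

Result:
  North: 2
  Southwest: 1
  West: 1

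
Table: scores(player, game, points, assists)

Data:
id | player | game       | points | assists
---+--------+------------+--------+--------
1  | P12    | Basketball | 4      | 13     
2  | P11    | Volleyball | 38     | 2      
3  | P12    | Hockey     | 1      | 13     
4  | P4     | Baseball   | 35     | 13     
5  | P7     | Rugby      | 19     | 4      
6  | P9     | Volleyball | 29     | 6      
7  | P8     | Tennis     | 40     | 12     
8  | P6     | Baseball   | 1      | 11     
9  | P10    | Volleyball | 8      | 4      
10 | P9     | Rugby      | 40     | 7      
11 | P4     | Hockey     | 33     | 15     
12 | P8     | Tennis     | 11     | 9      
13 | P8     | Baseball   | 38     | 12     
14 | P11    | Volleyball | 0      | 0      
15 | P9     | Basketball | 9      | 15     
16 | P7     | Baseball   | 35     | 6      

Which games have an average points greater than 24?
SELECT game, AVG(points)
FROM scores
GROUP BY game
HAVING AVG(points) > 24

Result:
  Baseball: avg=27.25
  Rugby: avg=29.50
  Tennis: avg=25.50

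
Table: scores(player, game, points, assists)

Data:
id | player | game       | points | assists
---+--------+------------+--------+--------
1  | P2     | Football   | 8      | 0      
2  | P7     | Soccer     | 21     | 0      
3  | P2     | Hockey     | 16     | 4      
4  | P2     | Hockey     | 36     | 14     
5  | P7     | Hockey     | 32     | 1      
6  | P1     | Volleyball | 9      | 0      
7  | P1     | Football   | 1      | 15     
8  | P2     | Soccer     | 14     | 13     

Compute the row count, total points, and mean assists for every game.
SELECT game,
       COUNT(*) as cnt,
       SUM(points) as total_points,
       AVG(assists) as avg_assists
FROM scores
GROUP BY game

Result:
  Football: 2 records, 9 total points, 7.50 avg assists
  Hockey: 3 records, 84 total points, 6.33 avg assists
  Soccer: 2 records, 35 total points, 6.50 avg assists
  Volleyball: 1 records, 9 total points, 0.00 avg assists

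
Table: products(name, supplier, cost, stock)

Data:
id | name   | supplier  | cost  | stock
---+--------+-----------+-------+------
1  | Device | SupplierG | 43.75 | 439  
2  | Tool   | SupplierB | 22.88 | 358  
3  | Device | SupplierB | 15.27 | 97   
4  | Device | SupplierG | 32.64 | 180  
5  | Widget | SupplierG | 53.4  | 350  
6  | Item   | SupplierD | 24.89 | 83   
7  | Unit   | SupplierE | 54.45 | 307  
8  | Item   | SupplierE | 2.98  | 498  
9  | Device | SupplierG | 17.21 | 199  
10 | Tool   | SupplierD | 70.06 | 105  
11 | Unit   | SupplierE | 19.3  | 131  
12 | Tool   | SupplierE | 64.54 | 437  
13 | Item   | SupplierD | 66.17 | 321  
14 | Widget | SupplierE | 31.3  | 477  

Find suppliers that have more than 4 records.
SELECT supplier, COUNT(*) as cnt
FROM products
GROUP BY supplier
HAVING COUNT(*) > 4

Result:
  SupplierE: 5

Note: HAVING filters groups after aggregation, WHERE filters rows before.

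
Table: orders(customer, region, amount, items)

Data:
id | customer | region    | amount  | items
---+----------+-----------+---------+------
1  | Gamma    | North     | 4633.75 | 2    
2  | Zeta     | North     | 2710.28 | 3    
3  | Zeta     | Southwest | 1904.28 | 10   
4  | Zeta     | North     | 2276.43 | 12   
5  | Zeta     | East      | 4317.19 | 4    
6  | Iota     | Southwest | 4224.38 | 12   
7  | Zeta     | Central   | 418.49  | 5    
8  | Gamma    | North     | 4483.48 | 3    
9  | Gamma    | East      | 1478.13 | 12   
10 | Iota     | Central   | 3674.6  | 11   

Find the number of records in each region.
SELECT region, COUNT(*) as count
FROM orders
GROUP BY region

Result:
  Central: 2
  East: 2
  North: 4
  Southwest: 2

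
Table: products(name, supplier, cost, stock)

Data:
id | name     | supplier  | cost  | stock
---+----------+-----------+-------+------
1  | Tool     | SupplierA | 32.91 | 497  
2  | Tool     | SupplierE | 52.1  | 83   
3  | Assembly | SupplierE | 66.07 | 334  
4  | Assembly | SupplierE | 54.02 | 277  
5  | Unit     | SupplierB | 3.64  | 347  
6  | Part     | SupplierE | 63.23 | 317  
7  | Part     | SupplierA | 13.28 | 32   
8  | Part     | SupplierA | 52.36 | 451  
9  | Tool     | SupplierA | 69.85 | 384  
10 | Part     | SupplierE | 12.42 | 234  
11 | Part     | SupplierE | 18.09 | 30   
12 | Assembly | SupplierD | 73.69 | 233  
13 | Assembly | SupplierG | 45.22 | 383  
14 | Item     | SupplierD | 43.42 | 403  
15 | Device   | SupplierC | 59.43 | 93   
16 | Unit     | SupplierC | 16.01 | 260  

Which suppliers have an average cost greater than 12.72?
SELECT supplier, AVG(cost)
FROM products
GROUP BY supplier
HAVING AVG(cost) > 12.72

Result:
  SupplierA: avg=42.10
  SupplierC: avg=37.72
  SupplierD: avg=58.56
  SupplierE: avg=44.32
  SupplierG: avg=45.22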